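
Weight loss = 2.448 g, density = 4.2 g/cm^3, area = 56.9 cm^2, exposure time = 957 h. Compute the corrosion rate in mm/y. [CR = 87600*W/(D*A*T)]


Apply the mm/y weight-loss relation: CR = 87600 * W / (D * A * T)
Numerator: 87600 * 2.448 = 214444.8
Denominator: 4.2 * 56.9 * 957 = 228703.86
CR = 214444.8 / 228703.86 = 0.93765 mm/y

0.93765 mm/y


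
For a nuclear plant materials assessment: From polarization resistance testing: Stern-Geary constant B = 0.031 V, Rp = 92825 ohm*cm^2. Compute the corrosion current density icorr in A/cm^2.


Apply the Stern-Geary relation: icorr = B / Rp
icorr = 0.031 / 92825 = 3.34×10^-7 A/cm^2

3.34×10^-7 A/cm^2


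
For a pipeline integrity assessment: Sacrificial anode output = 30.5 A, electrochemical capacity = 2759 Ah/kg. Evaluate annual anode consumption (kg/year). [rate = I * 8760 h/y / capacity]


Annual consumption = current * hours per year / capacity
Rate = 30.5 * 8760 / 2759 = 96.8 kg/year

96.8 kg/year


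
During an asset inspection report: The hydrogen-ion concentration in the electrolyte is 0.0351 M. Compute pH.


pH = −log10[H+]
pH = −log10(0.0351) = 1.45

1.45


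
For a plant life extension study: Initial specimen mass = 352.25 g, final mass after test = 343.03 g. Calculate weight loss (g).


Weight loss = initial − final
WL = 352.25 − 343.03 = 9.22 g

9.22 g


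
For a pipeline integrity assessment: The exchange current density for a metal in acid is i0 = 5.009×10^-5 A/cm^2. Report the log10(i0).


i0 = 5.009×10^-5 A/cm^2
log10(i0) = -4.3

-4.3


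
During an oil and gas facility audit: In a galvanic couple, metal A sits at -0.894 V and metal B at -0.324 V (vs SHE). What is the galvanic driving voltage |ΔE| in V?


Driving voltage is the absolute potential difference.
|ΔE| = |-0.894 − (-0.324)| = 0.57 V

0.57 V


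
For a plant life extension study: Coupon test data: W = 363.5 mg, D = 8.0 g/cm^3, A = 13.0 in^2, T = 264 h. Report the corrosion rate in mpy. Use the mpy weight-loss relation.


Apply the mpy weight-loss relation: CR = 534 * W / (D * A * T)
Numerator: 534 * 363.5 = 194109.0
Denominator: 8.0 * 13.0 * 264 = 27456.0
CR = 194109.0 / 27456.0 = 7.07 mpy

7.07 mpy


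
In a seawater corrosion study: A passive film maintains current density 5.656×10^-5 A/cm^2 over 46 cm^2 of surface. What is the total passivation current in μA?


I = i_pass * A, then convert A → μA (×10^6)
I = 5.656×10^-5 * 46 * 10^6 = 2601.76 μA

2601.76 μA


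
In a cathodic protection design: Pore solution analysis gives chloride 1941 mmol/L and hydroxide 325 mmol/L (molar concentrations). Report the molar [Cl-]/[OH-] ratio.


Threshold parameter = [Cl-] / [OH-] (molar basis; both in mmol/L, so units cancel)
Ratio = 1941 / 325 = 5.97

5.97


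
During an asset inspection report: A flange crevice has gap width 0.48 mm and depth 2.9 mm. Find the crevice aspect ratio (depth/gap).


Aspect ratio = depth / gap
Ratio = 2.9 / 0.48 = 6.0

6.0


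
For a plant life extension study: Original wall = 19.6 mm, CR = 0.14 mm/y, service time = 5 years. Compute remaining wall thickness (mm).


Remaining wall = original − CR × time
t = 19.6 − 0.14*5 = 19.6 − 0.7 = 18.9 mm

18.9 mm


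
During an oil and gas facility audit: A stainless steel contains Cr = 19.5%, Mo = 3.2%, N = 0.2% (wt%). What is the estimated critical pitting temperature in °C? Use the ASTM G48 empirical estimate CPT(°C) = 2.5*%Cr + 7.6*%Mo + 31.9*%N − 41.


Apply the ASTM G48 empirical CPT estimate: CPT(°C) = 2.5*%Cr + 7.6*%Mo + 31.9*%N − 41
2.5*19.5 = 48.75; 7.6*3.2 = 24.32; 31.9*0.2 = 6.38
CPT = 48.75 + 24.32 + 6.38 − 41 = 38.45 °C
Rounded to 0.1 °C: CPT ≈ 38.5 °C

38.5 °C


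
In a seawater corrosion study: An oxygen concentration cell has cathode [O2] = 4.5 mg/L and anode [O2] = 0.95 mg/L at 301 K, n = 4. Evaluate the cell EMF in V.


Apply the Nernst concentration-cell relation: E = (RT/nF)*ln(C_cathode/C_anode)
RT/nF = 8.314*301/(4*96485) = 0.0064842 V
ln(4.5/0.95) = 1.55537
E = 0.0064842 * 1.55537 = 0.01009 V

0.01009 V


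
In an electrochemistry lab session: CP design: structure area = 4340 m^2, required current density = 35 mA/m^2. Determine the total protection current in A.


I = area * current density, then convert mA → A (÷1000)
I = 4340 * 35 / 1000 = 151.9 A

151.9 A


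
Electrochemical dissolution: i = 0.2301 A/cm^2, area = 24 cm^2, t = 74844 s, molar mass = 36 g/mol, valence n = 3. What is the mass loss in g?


Apply Faraday's law: m = i*A*t*M / (n*F)
Total charge passed Q = i*A*t = 0.2301*24*74844 = 413318.5056 C
m = Q*M/(n*F) = 413318.5056*36/(3*96485) = 51.405 g

51.405 g


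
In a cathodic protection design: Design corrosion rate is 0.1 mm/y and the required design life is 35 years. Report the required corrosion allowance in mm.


Corrosion allowance = CR × design life
CA = 0.1 * 35 = 3.5 mm

3.5 mm


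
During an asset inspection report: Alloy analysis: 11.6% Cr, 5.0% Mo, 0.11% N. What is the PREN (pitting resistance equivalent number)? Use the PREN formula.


Apply the PREN formula: PREN = Cr + 3.3*Mo + 16*N
PREN = 11.6 + 3.3*5.0 + 16*0.11
PREN = 11.6 + 16.5 + 1.76 = 29.86

29.86


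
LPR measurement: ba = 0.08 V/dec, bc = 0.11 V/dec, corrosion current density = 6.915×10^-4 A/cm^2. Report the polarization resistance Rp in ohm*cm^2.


Apply the Stern-Geary equation: Rp = ba*bc / (2.303*icorr*(ba+bc))
ba*bc = 0.08*0.11 = 0.0088
ba+bc = 0.19; 2.303*icorr*(ba+bc) = 2.303*6.915×10^-4*0.19 = 3.0257965×10^-4
Rp = 0.0088 / 3.0257965×10^-4 = 29.1 ohm*cm^2

29.1 ohm*cm^2


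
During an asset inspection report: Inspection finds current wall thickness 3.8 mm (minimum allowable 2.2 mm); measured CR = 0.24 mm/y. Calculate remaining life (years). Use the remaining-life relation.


Apply the remaining-life relation: RL = (t_current − t_min) / CR
RL = (3.8 − 2.2) / 0.24 = 1.6 / 0.24 = 6.7 years

6.7 years


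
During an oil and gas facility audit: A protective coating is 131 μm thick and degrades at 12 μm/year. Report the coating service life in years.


Service life = thickness / degradation rate
Life = 131 / 12 = 10.9 years

10.9 years


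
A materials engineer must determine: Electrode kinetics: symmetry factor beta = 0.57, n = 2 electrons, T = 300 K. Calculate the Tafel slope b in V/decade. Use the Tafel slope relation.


Apply the Tafel slope relation: b = 2.303*R*T/(beta*n*F)
Numerator: 2.303 * 8.314 * 300 = 5744.14
Denominator: 0.57 * 2 * 96485 = 109992.9
b = 5744.14 / 109992.9 = 0.0522 V/decade

0.0522 V/decade


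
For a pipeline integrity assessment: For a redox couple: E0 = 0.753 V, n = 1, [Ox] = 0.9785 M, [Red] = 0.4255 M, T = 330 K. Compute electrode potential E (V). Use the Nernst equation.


Apply the Nernst equation: E = E0 + (RT/nF)*ln([Ox]/[Red])
Step 1: RT/nF = 8.314*330/(1*96485) = 0.02843572 V
Step 2: [Ox]/[Red] = 0.9785/0.4255 = 2.299647
Step 3: ln(2.299647) = 0.832756
Step 4: correction = 0.02843572 * 0.832756 = 0.024 V
E = 0.753 + 0.024 = 0.777 V

0.777 V


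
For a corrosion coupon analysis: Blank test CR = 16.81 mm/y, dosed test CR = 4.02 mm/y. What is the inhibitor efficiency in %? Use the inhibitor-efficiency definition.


Apply the inhibitor-efficiency definition: IE = (CR_blank − CR_inh)/CR_blank × 100
IE = (16.81 − 4.02) / 16.81 × 100
IE = 12.79 / 16.81 × 100 = 76.1 %

76.1 %


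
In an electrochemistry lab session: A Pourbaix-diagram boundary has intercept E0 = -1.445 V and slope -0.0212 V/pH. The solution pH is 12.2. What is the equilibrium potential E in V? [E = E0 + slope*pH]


Apply the Pourbaix line equation: E = E0 + slope*pH
E = -1.445 + (-0.0212)*12.2 = -1.445 + (-0.25864) = -1.70364 V
Rounded to 4 decimal places: E = -1.7036 V

-1.7036 V


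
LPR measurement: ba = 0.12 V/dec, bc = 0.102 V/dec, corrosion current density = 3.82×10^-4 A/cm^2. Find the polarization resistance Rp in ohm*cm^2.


Apply the Stern-Geary equation: Rp = ba*bc / (2.303*icorr*(ba+bc))
ba*bc = 0.12*0.102 = 0.01224
ba+bc = 0.222; 2.303*icorr*(ba+bc) = 2.303*3.82×10^-4*0.222 = 1.9530361×10^-4
Rp = 0.01224 / 1.9530361×10^-4 = 62.7 ohm*cm^2

62.7 ohm*cm^2


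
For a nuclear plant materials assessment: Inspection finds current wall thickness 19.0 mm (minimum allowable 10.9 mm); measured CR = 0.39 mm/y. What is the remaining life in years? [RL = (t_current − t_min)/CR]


Apply the remaining-life relation: RL = (t_current − t_min) / CR
RL = (19.0 − 10.9) / 0.39 = 8.1 / 0.39 = 20.8 years

20.8 years


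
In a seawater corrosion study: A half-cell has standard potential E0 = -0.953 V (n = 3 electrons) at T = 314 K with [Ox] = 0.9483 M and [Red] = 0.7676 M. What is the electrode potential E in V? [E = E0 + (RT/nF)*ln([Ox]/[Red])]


Apply the Nernst equation: E = E0 + (RT/nF)*ln([Ox]/[Red])
Step 1: RT/nF = 8.314*314/(3*96485) = 0.009019 V
Step 2: [Ox]/[Red] = 0.9483/0.7676 = 1.235409
Step 3: ln(1.235409) = 0.211402
Step 4: correction = 0.009019 * 0.211402 = 0.0019 V
E = -0.953 + 0.0019 = -0.9511 V

-0.9511 V


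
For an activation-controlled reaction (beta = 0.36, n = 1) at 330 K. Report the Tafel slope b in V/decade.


Apply the Tafel slope relation: b = 2.303*R*T/(beta*n*F)
Numerator: 2.303 * 8.314 * 330 = 6318.56
Denominator: 0.36 * 1 * 96485 = 34734.6
b = 6318.56 / 34734.6 = 0.1819 V/decade

0.1819 V/decade


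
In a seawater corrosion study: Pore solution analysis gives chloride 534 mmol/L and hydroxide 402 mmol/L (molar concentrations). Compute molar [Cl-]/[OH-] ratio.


Threshold parameter = [Cl-] / [OH-] (molar basis; both in mmol/L, so units cancel)
Ratio = 534 / 402 = 1.33

1.33


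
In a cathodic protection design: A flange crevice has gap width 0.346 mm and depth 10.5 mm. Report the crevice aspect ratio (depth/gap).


Aspect ratio = depth / gap
Ratio = 10.5 / 0.346 = 30.3

30.3


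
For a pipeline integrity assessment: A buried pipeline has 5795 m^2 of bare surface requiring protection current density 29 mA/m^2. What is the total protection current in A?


I = area * current density, then convert mA → A (÷1000)
I = 5795 * 29 / 1000 = 168.06 A

168.06 A


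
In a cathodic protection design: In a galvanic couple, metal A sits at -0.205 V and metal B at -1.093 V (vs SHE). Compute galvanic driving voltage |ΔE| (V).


Driving voltage is the absolute potential difference.
|ΔE| = |-0.205 − (-1.093)| = 0.888 V

0.888 V


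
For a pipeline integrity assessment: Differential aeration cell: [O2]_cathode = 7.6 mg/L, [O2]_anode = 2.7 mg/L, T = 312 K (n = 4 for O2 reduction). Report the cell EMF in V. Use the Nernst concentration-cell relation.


Apply the Nernst concentration-cell relation: E = (RT/nF)*ln(C_cathode/C_anode)
RT/nF = 8.314*312/(4*96485) = 0.00672117 V
ln(7.6/2.7) = 1.0349
E = 0.00672117 * 1.0349 = 0.00696 V

0.00696 V


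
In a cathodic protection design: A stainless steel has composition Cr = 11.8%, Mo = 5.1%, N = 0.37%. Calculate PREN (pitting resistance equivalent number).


Apply the PREN formula: PREN = Cr + 3.3*Mo + 16*N
PREN = 11.8 + 3.3*5.1 + 16*0.37
PREN = 11.8 + 16.83 + 5.92 = 34.55

34.55


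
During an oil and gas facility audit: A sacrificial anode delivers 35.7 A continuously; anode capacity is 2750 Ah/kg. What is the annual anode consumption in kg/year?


Annual consumption = current * hours per year / capacity
Rate = 35.7 * 8760 / 2750 = 113.7 kg/year

113.7 kg/year


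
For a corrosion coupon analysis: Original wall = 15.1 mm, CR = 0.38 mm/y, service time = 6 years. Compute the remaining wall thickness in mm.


Remaining wall = original − CR × time
t = 15.1 − 0.38*6 = 15.1 − 2.28 = 12.82 mm

12.82 mm


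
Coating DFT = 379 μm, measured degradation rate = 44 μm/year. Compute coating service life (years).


Service life = thickness / degradation rate
Life = 379 / 44 = 8.6 years

8.6 years


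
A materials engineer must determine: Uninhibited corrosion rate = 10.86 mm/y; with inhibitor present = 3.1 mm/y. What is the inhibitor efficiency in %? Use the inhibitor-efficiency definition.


Apply the inhibitor-efficiency definition: IE = (CR_blank − CR_inh)/CR_blank × 100
IE = (10.86 − 3.1) / 10.86 × 100
IE = 7.76 / 10.86 × 100 = 71.5 %

71.5 %


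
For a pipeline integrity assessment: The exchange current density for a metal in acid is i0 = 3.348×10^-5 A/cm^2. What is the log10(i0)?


i0 = 3.348×10^-5 A/cm^2
log10(i0) = -4.475

-4.475


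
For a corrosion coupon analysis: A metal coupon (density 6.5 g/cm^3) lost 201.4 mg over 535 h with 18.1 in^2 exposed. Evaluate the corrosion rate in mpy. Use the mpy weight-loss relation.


Apply the mpy weight-loss relation: CR = 534 * W / (D * A * T)
Numerator: 534 * 201.4 = 107547.6
Denominator: 6.5 * 18.1 * 535 = 62942.75
CR = 107547.6 / 62942.75 = 1.7087 mpy

1.7087 mpy


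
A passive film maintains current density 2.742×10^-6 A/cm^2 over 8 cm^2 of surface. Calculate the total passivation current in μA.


I = i_pass * A, then convert A → μA (×10^6)
I = 2.742×10^-6 * 8 * 10^6 = 21.94 μA

21.94 μA


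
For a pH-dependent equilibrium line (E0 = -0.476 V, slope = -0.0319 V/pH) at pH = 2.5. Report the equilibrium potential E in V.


Apply the Pourbaix line equation: E = E0 + slope*pH
E = -0.476 + (-0.0319)*2.5 = -0.476 + (-0.07975) = -0.55575 V
Rounded to 3 decimal places: E = -0.556 V

-0.556 V


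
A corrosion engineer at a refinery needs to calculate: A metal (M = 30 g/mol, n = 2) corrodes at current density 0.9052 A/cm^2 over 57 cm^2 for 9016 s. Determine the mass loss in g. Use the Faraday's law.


Apply Faraday's law: m = i*A*t*M / (n*F)
Total charge passed Q = i*A*t = 0.9052*57*9016 = 465193.1424 C
m = Q*M/(n*F) = 465193.1424*30/(2*96485) = 72.321 g

72.321 g


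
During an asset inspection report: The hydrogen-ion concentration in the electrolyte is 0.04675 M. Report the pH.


pH = −log10[H+]
pH = −log10(0.04675) = 1.33

1.33


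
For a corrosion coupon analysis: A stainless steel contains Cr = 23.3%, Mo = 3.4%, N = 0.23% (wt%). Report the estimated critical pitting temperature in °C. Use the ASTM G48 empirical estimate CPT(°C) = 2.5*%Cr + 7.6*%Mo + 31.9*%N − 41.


Apply the ASTM G48 empirical CPT estimate: CPT(°C) = 2.5*%Cr + 7.6*%Mo + 31.9*%N − 41
2.5*23.3 = 58.25; 7.6*3.4 = 25.84; 31.9*0.23 = 7.337
CPT = 58.25 + 25.84 + 7.337 − 41 = 50.427 °C
Rounded to 0.1 °C: CPT ≈ 50.4 °C

50.4 °C


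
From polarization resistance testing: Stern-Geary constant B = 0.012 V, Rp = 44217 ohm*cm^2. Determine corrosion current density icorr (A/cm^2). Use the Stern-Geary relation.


Apply the Stern-Geary relation: icorr = B / Rp
icorr = 0.012 / 44217 = 2.714×10^-7 A/cm^2

2.714×10^-7 A/cm^2


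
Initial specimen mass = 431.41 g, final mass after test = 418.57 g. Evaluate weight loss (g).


Weight loss = initial − final
WL = 431.41 − 418.57 = 12.84 g

12.84 g


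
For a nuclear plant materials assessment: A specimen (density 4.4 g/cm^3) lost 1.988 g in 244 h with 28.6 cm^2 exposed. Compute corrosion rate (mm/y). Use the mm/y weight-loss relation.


Apply the mm/y weight-loss relation: CR = 87600 * W / (D * A * T)
Numerator: 87600 * 1.988 = 174148.8
Denominator: 4.4 * 28.6 * 244 = 30704.96
CR = 174148.8 / 30704.96 = 5.6717 mm/y

5.6717 mm/y


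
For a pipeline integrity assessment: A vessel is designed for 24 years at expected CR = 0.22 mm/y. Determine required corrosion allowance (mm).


Corrosion allowance = CR × design life
CA = 0.22 * 24 = 5.28 mm

5.28 mm


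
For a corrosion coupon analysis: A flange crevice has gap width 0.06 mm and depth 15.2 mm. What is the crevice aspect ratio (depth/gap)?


Aspect ratio = depth / gap
Ratio = 15.2 / 0.06 = 253.3

253.3


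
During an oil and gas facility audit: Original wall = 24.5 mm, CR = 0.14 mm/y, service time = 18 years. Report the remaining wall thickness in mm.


Remaining wall = original − CR × time
t = 24.5 − 0.14*18 = 24.5 − 2.52 = 21.98 mm

21.98 mm


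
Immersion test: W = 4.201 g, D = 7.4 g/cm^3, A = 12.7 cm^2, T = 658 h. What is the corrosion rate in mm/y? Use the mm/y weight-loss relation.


Apply the mm/y weight-loss relation: CR = 87600 * W / (D * A * T)
Numerator: 87600 * 4.201 = 368007.6
Denominator: 7.4 * 12.7 * 658 = 61838.84
CR = 368007.6 / 61838.84 = 5.9511 mm/y

5.9511 mm/y


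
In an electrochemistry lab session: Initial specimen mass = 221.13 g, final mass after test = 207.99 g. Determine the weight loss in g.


Weight loss = initial − final
WL = 221.13 − 207.99 = 13.14 g

13.14 g


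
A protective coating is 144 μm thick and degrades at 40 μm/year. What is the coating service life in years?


Service life = thickness / degradation rate
Life = 144 / 40 = 3.6 years

3.6 years


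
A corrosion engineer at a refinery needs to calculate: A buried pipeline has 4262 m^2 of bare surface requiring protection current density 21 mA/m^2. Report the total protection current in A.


I = area * current density, then convert mA → A (÷1000)
I = 4262 * 21 / 1000 = 89.5 A

89.5 A


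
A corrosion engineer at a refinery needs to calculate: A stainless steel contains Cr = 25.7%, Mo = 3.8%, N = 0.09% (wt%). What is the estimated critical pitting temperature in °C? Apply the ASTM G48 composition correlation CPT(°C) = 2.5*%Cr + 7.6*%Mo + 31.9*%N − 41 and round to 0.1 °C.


Apply the ASTM G48 empirical CPT estimate: CPT(°C) = 2.5*%Cr + 7.6*%Mo + 31.9*%N − 41
2.5*25.7 = 64.25; 7.6*3.8 = 28.88; 31.9*0.09 = 2.871
CPT = 64.25 + 28.88 + 2.871 − 41 = 55.001 °C
Rounded to 0.1 °C: CPT ≈ 55.0 °C

55.0 °C


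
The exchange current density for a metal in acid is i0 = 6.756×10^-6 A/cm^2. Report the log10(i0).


i0 = 6.756×10^-6 A/cm^2
log10(i0) = -5.17

-5.17


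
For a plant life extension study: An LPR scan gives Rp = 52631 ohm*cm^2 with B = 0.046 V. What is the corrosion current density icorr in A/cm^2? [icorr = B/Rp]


Apply the Stern-Geary relation: icorr = B / Rp
icorr = 0.046 / 52631 = 8.74×10^-7 A/cm^2

8.74×10^-7 A/cm^2


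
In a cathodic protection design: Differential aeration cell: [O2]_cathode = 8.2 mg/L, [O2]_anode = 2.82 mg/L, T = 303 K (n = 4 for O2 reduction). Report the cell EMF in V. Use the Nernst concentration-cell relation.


Apply the Nernst concentration-cell relation: E = (RT/nF)*ln(C_cathode/C_anode)
RT/nF = 8.314*303/(4*96485) = 0.00652729 V
ln(8.2/2.82) = 1.0674
E = 0.00652729 * 1.0674 = 0.00697 V

0.00697 V


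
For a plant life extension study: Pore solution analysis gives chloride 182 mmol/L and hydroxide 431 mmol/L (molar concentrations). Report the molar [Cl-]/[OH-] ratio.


Threshold parameter = [Cl-] / [OH-] (molar basis; both in mmol/L, so units cancel)
Ratio = 182 / 431 = 0.42

0.42


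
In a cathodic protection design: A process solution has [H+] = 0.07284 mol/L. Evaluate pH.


pH = −log10[H+]
pH = −log10(0.07284) = 1.14

1.14


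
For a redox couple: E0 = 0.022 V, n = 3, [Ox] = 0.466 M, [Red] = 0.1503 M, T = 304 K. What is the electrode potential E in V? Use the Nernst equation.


Apply the Nernst equation: E = E0 + (RT/nF)*ln([Ox]/[Red])
Step 1: RT/nF = 8.314*304/(3*96485) = 0.00873178 V
Step 2: [Ox]/[Red] = 0.466/0.1503 = 3.100466
Step 3: ln(3.100466) = 1.131552
Step 4: correction = 0.00873178 * 1.131552 = 0.01 V
E = 0.022 + 0.01 = 0.032 V

0.032 V


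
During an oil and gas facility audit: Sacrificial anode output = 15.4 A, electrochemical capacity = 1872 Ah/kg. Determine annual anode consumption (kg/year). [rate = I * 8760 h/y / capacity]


Annual consumption = current * hours per year / capacity
Rate = 15.4 * 8760 / 1872 = 72.1 kg/year

72.1 kg/year


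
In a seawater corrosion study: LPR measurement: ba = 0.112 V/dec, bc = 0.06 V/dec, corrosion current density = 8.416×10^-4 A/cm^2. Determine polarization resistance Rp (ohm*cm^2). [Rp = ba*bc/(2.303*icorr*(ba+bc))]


Apply the Stern-Geary equation: Rp = ba*bc / (2.303*icorr*(ba+bc))
ba*bc = 0.112*0.06 = 0.00672
ba+bc = 0.172; 2.303*icorr*(ba+bc) = 2.303*8.416×10^-4*0.172 = 3.3337123×10^-4
Rp = 0.00672 / 3.3337123×10^-4 = 20.16 ohm*cm^2

20.16 ohm*cm^2


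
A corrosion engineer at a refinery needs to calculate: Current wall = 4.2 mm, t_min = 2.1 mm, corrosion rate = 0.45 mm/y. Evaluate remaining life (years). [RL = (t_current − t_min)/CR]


Apply the remaining-life relation: RL = (t_current − t_min) / CR
RL = (4.2 − 2.1) / 0.45 = 2.1 / 0.45 = 4.7 years

4.7 years


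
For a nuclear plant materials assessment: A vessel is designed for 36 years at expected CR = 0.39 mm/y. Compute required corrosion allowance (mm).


Corrosion allowance = CR × design life
CA = 0.39 * 36 = 14.04 mm

14.04 mm


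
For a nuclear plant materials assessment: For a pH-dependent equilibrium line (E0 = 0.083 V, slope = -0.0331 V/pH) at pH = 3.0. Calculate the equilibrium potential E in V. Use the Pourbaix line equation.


Apply the Pourbaix line equation: E = E0 + slope*pH
E = 0.083 + (-0.0331)*3.0 = 0.083 + (-0.0993) = -0.0163 V
Rounded to 4 decimal places: E = -0.0163 V

-0.0163 V


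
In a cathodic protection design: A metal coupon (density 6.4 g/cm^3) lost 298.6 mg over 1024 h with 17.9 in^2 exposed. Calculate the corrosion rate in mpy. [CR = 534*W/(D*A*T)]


Apply the mpy weight-loss relation: CR = 534 * W / (D * A * T)
Numerator: 534 * 298.6 = 159452.4
Denominator: 6.4 * 17.9 * 1024 = 117309.44
CR = 159452.4 / 117309.44 = 1.3592 mpy

1.3592 mpy


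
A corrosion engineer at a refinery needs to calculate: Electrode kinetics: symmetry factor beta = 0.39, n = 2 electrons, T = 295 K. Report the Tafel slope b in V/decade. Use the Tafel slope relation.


Apply the Tafel slope relation: b = 2.303*R*T/(beta*n*F)
Numerator: 2.303 * 8.314 * 295 = 5648.41
Denominator: 0.39 * 2 * 96485 = 75258.3
b = 5648.41 / 75258.3 = 0.075 V/decade

0.075 V/decade


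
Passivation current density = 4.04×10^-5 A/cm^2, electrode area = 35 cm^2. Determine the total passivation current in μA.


I = i_pass * A, then convert A → μA (×10^6)
I = 4.04×10^-5 * 35 * 10^6 = 1414.0 μA

1414.0 μA


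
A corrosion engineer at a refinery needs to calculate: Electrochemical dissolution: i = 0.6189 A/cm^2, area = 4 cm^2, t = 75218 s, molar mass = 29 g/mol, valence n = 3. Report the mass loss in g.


Apply Faraday's law: m = i*A*t*M / (n*F)
Total charge passed Q = i*A*t = 0.6189*4*75218 = 186209.6808 C
m = Q*M/(n*F) = 186209.6808*29/(3*96485) = 18.65603 g

18.65603 g


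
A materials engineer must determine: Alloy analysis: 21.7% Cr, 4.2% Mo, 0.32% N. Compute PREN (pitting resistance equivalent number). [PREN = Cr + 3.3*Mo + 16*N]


Apply the PREN formula: PREN = Cr + 3.3*Mo + 16*N
PREN = 21.7 + 3.3*4.2 + 16*0.32
PREN = 21.7 + 13.86 + 5.12 = 40.68

40.68


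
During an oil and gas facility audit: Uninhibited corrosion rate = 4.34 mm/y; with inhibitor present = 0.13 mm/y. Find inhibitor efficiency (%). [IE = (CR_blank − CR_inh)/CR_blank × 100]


Apply the inhibitor-efficiency definition: IE = (CR_blank − CR_inh)/CR_blank × 100
IE = (4.34 − 0.13) / 4.34 × 100
IE = 4.21 / 4.34 × 100 = 97.0 %

97.0 %


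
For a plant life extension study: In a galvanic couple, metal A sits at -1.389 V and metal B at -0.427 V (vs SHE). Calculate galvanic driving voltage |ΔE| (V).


Driving voltage is the absolute potential difference.
|ΔE| = |-1.389 − (-0.427)| = 0.962 V

0.962 V


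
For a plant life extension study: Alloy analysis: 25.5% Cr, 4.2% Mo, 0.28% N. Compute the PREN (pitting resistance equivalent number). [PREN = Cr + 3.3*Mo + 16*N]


Apply the PREN formula: PREN = Cr + 3.3*Mo + 16*N
PREN = 25.5 + 3.3*4.2 + 16*0.28
PREN = 25.5 + 13.86 + 4.48 = 43.84

43.84


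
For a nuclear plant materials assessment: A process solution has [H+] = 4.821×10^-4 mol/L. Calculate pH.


pH = −log10[H+]
pH = −log10(4.821×10^-4) = 3.32

3.32


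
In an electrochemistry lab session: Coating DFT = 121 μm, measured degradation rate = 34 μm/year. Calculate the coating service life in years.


Service life = thickness / degradation rate
Life = 121 / 34 = 3.6 years

3.6 years


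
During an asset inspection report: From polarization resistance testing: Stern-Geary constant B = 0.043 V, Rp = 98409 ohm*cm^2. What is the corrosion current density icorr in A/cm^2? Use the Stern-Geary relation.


Apply the Stern-Geary relation: icorr = B / Rp
icorr = 0.043 / 98409 = 4.37×10^-7 A/cm^2

4.37×10^-7 A/cm^2


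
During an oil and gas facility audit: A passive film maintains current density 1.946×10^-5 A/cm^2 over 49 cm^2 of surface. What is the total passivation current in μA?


I = i_pass * A, then convert A → μA (×10^6)
I = 1.946×10^-5 * 49 * 10^6 = 953.54 μA

953.54 μA


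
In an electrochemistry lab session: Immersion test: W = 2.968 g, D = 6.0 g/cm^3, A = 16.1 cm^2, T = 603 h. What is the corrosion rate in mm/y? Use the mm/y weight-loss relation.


Apply the mm/y weight-loss relation: CR = 87600 * W / (D * A * T)
Numerator: 87600 * 2.968 = 259996.8
Denominator: 6.0 * 16.1 * 603 = 58249.8
CR = 259996.8 / 58249.8 = 4.46348 mm/y

4.46348 mm/y


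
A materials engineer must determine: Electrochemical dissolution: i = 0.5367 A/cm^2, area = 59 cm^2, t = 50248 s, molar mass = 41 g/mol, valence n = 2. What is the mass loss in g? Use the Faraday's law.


Apply Faraday's law: m = i*A*t*M / (n*F)
Total charge passed Q = i*A*t = 0.5367*59*50248 = 1591117.9944 C
m = Q*M/(n*F) = 1591117.9944*41/(2*96485) = 338.062 g

338.062 g


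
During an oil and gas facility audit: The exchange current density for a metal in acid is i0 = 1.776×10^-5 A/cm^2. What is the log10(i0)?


i0 = 1.776×10^-5 A/cm^2
log10(i0) = -4.751

-4.751


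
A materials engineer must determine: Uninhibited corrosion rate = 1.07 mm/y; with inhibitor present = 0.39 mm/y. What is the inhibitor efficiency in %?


Apply the inhibitor-efficiency definition: IE = (CR_blank − CR_inh)/CR_blank × 100
IE = (1.07 − 0.39) / 1.07 × 100
IE = 0.68 / 1.07 × 100 = 63.6 %

63.6 %


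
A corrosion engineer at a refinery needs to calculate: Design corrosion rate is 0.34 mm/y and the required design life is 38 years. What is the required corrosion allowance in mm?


Corrosion allowance = CR × design life
CA = 0.34 * 38 = 12.92 mm

12.92 mm


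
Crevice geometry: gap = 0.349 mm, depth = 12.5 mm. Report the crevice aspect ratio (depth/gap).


Aspect ratio = depth / gap
Ratio = 12.5 / 0.349 = 35.8

35.8


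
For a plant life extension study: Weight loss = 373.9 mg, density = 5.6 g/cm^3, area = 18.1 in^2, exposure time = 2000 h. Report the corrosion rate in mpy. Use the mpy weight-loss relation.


Apply the mpy weight-loss relation: CR = 534 * W / (D * A * T)
Numerator: 534 * 373.9 = 199662.6
Denominator: 5.6 * 18.1 * 2000 = 202720.0
CR = 199662.6 / 202720.0 = 0.98492 mpy

0.98492 mpy


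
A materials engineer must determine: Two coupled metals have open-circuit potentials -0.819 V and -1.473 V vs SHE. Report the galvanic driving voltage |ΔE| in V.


Driving voltage is the absolute potential difference.
|ΔE| = |-0.819 − (-1.473)| = 0.654 V

0.654 V


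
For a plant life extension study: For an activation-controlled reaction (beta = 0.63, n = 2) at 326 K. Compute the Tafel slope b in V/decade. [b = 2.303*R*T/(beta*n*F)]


Apply the Tafel slope relation: b = 2.303*R*T/(beta*n*F)
Numerator: 2.303 * 8.314 * 326 = 6241.97
Denominator: 0.63 * 2 * 96485 = 121571.1
b = 6241.97 / 121571.1 = 0.051 V/decade

0.051 V/decade


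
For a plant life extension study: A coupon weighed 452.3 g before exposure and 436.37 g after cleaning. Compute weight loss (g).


Weight loss = initial − final
WL = 452.3 − 436.37 = 15.93 g

15.93 g


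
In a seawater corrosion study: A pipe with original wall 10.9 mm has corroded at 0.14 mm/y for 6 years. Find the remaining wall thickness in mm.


Remaining wall = original − CR × time
t = 10.9 − 0.14*6 = 10.9 − 0.84 = 10.06 mm

10.06 mm


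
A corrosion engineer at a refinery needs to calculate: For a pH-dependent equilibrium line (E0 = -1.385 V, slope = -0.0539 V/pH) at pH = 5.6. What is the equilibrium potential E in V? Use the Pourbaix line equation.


Apply the Pourbaix line equation: E = E0 + slope*pH
E = -1.385 + (-0.0539)*5.6 = -1.385 + (-0.30184) = -1.68684 V
Rounded to 4 decimal places: E = -1.6868 V

-1.6868 V


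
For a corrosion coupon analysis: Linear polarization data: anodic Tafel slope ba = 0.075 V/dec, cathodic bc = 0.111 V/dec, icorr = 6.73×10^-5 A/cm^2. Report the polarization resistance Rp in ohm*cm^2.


Apply the Stern-Geary equation: Rp = ba*bc / (2.303*icorr*(ba+bc))
ba*bc = 0.075*0.111 = 0.008325
ba+bc = 0.186; 2.303*icorr*(ba+bc) = 2.303*6.73×10^-5*0.186 = 2.8828493×10^-5
Rp = 0.008325 / 2.8828493×10^-5 = 288.8 ohm*cm^2

288.8 ohm*cm^2


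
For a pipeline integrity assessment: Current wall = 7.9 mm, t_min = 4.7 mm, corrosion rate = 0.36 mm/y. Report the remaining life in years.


Apply the remaining-life relation: RL = (t_current − t_min) / CR
RL = (7.9 − 4.7) / 0.36 = 3.2 / 0.36 = 8.9 years

8.9 years


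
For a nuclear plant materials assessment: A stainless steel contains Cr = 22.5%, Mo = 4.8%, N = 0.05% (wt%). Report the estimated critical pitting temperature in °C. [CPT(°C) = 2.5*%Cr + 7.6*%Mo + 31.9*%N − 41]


Apply the ASTM G48 empirical CPT estimate: CPT(°C) = 2.5*%Cr + 7.6*%Mo + 31.9*%N − 41
2.5*22.5 = 56.25; 7.6*4.8 = 36.48; 31.9*0.05 = 1.595
CPT = 56.25 + 36.48 + 1.595 − 41 = 53.325 °C
Rounded to 0.1 °C: CPT ≈ 53.3 °C

53.3 °C


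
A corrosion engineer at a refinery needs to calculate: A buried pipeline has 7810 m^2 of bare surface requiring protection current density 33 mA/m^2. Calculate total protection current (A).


I = area * current density, then convert mA → A (÷1000)
I = 7810 * 33 / 1000 = 257.73 A

257.73 A


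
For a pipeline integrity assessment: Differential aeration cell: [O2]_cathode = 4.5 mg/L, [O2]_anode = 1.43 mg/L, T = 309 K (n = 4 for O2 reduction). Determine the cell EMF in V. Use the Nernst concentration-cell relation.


Apply the Nernst concentration-cell relation: E = (RT/nF)*ln(C_cathode/C_anode)
RT/nF = 8.314*309/(4*96485) = 0.00665654 V
ln(4.5/1.43) = 1.1464
E = 0.00665654 * 1.1464 = 0.00763 V

0.00763 V


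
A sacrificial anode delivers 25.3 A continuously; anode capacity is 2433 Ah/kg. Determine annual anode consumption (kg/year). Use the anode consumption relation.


Annual consumption = current * hours per year / capacity
Rate = 25.3 * 8760 / 2433 = 91.1 kg/year

91.1 kg/year


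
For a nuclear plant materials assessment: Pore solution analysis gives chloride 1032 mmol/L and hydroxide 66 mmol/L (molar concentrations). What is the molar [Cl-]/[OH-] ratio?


Threshold parameter = [Cl-] / [OH-] (molar basis; both in mmol/L, so units cancel)
Ratio = 1032 / 66 = 15.64

15.64


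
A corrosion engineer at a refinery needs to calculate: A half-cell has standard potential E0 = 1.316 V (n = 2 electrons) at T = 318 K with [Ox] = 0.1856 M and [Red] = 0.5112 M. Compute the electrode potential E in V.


Apply the Nernst equation: E = E0 + (RT/nF)*ln([Ox]/[Red])
Step 1: RT/nF = 8.314*318/(2*96485) = 0.01370084 V
Step 2: [Ox]/[Red] = 0.1856/0.5112 = 0.363067
Step 3: ln(0.363067) = -1.013168
Step 4: correction = 0.01370084 * -1.013168 = -0.014 V
E = 1.316 + -0.014 = 1.302 V

1.302 V


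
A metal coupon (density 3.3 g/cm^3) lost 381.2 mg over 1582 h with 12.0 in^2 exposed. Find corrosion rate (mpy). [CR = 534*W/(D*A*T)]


Apply the mpy weight-loss relation: CR = 534 * W / (D * A * T)
Numerator: 534 * 381.2 = 203560.8
Denominator: 3.3 * 12.0 * 1582 = 62647.2
CR = 203560.8 / 62647.2 = 3.2493 mpy

3.2493 mpy


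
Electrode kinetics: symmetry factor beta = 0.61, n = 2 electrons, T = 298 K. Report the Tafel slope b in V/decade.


Apply the Tafel slope relation: b = 2.303*R*T/(beta*n*F)
Numerator: 2.303 * 8.314 * 298 = 5705.85
Denominator: 0.61 * 2 * 96485 = 117711.7
b = 5705.85 / 117711.7 = 0.048 V/decade

0.048 V/decade


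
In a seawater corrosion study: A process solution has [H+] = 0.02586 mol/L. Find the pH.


pH = −log10[H+]
pH = −log10(0.02586) = 1.59

1.59


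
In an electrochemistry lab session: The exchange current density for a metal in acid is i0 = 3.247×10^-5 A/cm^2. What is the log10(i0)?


i0 = 3.247×10^-5 A/cm^2
log10(i0) = -4.489

-4.489


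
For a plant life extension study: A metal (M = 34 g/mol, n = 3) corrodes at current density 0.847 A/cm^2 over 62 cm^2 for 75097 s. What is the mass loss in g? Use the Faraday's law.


Apply Faraday's law: m = i*A*t*M / (n*F)
Total charge passed Q = i*A*t = 0.847*62*75097 = 3943643.858 C
m = Q*M/(n*F) = 3943643.858*34/(3*96485) = 463.2288 g

463.2288 g


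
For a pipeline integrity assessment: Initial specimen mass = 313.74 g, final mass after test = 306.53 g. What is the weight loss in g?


Weight loss = initial − final
WL = 313.74 − 306.53 = 7.21 g

7.21 g


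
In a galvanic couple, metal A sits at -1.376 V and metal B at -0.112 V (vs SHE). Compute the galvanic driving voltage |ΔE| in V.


Driving voltage is the absolute potential difference.
|ΔE| = |-1.376 − (-0.112)| = 1.264 V

1.264 V


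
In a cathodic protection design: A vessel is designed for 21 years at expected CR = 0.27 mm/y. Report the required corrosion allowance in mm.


Corrosion allowance = CR × design life
CA = 0.27 * 21 = 5.67 mm

5.67 mm


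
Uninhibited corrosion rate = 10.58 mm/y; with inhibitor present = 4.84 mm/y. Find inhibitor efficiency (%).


Apply the inhibitor-efficiency definition: IE = (CR_blank − CR_inh)/CR_blank × 100
IE = (10.58 − 4.84) / 10.58 × 100
IE = 5.74 / 10.58 × 100 = 54.3 %

54.3 %


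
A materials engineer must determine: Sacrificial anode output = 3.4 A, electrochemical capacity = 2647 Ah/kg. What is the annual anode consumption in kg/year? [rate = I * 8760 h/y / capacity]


Annual consumption = current * hours per year / capacity
Rate = 3.4 * 8760 / 2647 = 11.3 kg/year

11.3 kg/year


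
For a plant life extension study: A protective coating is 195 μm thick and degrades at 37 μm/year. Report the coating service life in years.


Service life = thickness / degradation rate
Life = 195 / 37 = 5.3 years

5.3 years


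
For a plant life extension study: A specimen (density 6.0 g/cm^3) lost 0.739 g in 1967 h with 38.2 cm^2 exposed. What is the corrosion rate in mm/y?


Apply the mm/y weight-loss relation: CR = 87600 * W / (D * A * T)
Numerator: 87600 * 0.739 = 64736.4
Denominator: 6.0 * 38.2 * 1967 = 450836.4
CR = 64736.4 / 450836.4 = 0.143592 mm/y

0.143592 mm/y


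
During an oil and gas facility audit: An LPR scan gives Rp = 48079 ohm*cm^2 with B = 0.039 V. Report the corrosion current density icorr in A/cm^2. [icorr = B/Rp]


Apply the Stern-Geary relation: icorr = B / Rp
icorr = 0.039 / 48079 = 8.112×10^-7 A/cm^2

8.112×10^-7 A/cm^2


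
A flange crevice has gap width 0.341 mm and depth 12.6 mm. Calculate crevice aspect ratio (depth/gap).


Aspect ratio = depth / gap
Ratio = 12.6 / 0.341 = 37.0

37.0


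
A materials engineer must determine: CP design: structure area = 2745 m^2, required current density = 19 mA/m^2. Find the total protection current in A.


I = area * current density, then convert mA → A (÷1000)
I = 2745 * 19 / 1000 = 52.16 A

52.16 A


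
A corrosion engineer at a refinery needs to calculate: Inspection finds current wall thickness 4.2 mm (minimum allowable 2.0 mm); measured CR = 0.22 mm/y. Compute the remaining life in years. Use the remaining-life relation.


Apply the remaining-life relation: RL = (t_current − t_min) / CR
RL = (4.2 − 2.0) / 0.22 = 2.2 / 0.22 = 10.0 years

10.0 years


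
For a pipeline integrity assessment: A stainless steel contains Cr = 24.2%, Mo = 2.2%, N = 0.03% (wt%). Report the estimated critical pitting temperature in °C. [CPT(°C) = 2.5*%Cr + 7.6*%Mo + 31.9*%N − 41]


Apply the ASTM G48 empirical CPT estimate: CPT(°C) = 2.5*%Cr + 7.6*%Mo + 31.9*%N − 41
2.5*24.2 = 60.5; 7.6*2.2 = 16.72; 31.9*0.03 = 0.957
CPT = 60.5 + 16.72 + 0.957 − 41 = 37.177 °C
Rounded to 0.1 °C: CPT ≈ 37.2 °C

37.2 °C


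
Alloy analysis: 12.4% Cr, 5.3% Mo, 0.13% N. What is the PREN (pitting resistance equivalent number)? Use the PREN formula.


Apply the PREN formula: PREN = Cr + 3.3*Mo + 16*N
PREN = 12.4 + 3.3*5.3 + 16*0.13
PREN = 12.4 + 17.49 + 2.08 = 31.97

31.97


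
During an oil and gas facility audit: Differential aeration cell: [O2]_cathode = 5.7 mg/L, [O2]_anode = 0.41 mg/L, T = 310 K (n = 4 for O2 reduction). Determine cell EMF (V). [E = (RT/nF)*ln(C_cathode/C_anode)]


Apply the Nernst concentration-cell relation: E = (RT/nF)*ln(C_cathode/C_anode)
RT/nF = 8.314*310/(4*96485) = 0.00667808 V
ln(5.7/0.41) = 2.63206
E = 0.00667808 * 2.63206 = 0.01758 V

0.01758 V


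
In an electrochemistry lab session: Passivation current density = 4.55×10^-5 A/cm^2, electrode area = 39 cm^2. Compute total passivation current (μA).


I = i_pass * A, then convert A → μA (×10^6)
I = 4.55×10^-5 * 39 * 10^6 = 1774.5 μA

1774.5 μA


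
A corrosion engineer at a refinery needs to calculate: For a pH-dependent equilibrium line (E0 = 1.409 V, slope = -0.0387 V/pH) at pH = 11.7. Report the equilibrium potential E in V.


Apply the Pourbaix line equation: E = E0 + slope*pH
E = 1.409 + (-0.0387)*11.7 = 1.409 + (-0.45279) = 0.95621 V
Rounded to 4 decimal places: E = 0.9562 V

0.9562 V


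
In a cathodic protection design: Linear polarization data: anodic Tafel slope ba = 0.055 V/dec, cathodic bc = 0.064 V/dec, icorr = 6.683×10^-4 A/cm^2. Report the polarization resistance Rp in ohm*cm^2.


Apply the Stern-Geary equation: Rp = ba*bc / (2.303*icorr*(ba+bc))
ba*bc = 0.055*0.064 = 0.00352
ba+bc = 0.119; 2.303*icorr*(ba+bc) = 2.303*6.683×10^-4*0.119 = 1.8315229×10^-4
Rp = 0.00352 / 1.8315229×10^-4 = 19.2 ohm*cm^2

19.2 ohm*cm^2


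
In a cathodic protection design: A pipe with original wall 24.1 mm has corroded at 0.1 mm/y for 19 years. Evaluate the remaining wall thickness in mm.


Remaining wall = original − CR × time
t = 24.1 − 0.1*19 = 24.1 − 1.9 = 22.2 mm

22.2 mm


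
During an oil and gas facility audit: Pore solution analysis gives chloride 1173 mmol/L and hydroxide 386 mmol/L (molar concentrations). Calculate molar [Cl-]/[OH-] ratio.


Threshold parameter = [Cl-] / [OH-] (molar basis; both in mmol/L, so units cancel)
Ratio = 1173 / 386 = 3.04

3.04


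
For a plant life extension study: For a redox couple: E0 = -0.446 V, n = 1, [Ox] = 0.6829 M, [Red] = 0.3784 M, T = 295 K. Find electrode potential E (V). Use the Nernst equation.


Apply the Nernst equation: E = E0 + (RT/nF)*ln([Ox]/[Red])
Step 1: RT/nF = 8.314*295/(1*96485) = 0.02541981 V
Step 2: [Ox]/[Red] = 0.6829/0.3784 = 1.804704
Step 3: ln(1.804704) = 0.590397
Step 4: correction = 0.02541981 * 0.590397 = 0.015 V
E = -0.446 + 0.015 = -0.431 V

-0.431 V


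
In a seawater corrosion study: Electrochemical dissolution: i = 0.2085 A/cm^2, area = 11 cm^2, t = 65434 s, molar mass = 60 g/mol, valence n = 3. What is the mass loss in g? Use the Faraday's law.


Apply Faraday's law: m = i*A*t*M / (n*F)
Total charge passed Q = i*A*t = 0.2085*11*65434 = 150072.879 C
m = Q*M/(n*F) = 150072.879*60/(3*96485) = 31.108 g

31.108 g


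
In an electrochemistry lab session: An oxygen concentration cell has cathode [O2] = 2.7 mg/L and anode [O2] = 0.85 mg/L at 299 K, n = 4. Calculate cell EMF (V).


Apply the Nernst concentration-cell relation: E = (RT/nF)*ln(C_cathode/C_anode)
RT/nF = 8.314*299/(4*96485) = 0.00644112 V
ln(2.7/0.85) = 1.15577
E = 0.00644112 * 1.15577 = 0.00744 V

0.00744 V


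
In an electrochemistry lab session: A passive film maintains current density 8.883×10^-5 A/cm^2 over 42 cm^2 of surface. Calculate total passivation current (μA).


I = i_pass * A, then convert A → μA (×10^6)
I = 8.883×10^-5 * 42 * 10^6 = 3730.86 μA

3730.86 μA
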